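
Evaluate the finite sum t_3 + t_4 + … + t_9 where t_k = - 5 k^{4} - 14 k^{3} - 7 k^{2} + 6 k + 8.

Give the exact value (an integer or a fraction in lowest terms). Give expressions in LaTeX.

Σ = -106456

Compute t_(k+1)/t_k: get (5*k**4 + 34*k**3 + 79*k**2 + 70*k + 12)/(5*k**4 + 14*k**3 + 7*k**2 - 6*k - 8).
Normal form (A,B,C) = (1, 1, k**4 + 14*k**3/5 + 7*k**2/5 - 6*k/5 - 8/5).
f must satisfy (1)·f(k+1) − (1)·f(k) = k**4 + 14*k**3/5 + 7*k**2/5 - 6*k/5 - 8/5.
Degrees (0,0,4) ⇒ d ≤ 5.
Match coefficients ⇒ f(k) = k*(k**4 + k**3 - 3*k**2 - 3*k - 4)/5.
Get s_k = R·t_k = k*(-k**4 - k**3 + 3*k**2 + 3*k + 4) with R(k) = B(k−1)f(k)/C(k) = k*(k**4 + k**3 - 3*k**2 - 3*k - 4)/((k + 2)*(5*k**3 + 4*k**2 - k - 4)).
Δs = -5*k**4 - 14*k**3 - 7*k**2 + 6*k + 8, as required.
Telescoping: Σ = s_(10) − s_(3) = -106660 − (-204) = -106456.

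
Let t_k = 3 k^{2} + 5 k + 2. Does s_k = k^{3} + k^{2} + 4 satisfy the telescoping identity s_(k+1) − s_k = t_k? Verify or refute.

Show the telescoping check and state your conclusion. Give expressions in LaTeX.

valid; difference matches t_k

s_(k+1) = (k + 1)**3 + (k + 1)**2 + 4
s_(k+1) − s_k = 3*k**2 + 5*k + 2
(s_(k+1) − s_k) − t_k = 0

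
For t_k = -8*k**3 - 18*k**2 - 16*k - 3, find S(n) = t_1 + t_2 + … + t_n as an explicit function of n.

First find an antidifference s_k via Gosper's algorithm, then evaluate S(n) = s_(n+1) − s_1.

The ratio is (8*k**3 + 42*k**2 + 76*k + 45)/(8*k**3 + 18*k**2 + 16*k + 3).
So A=1 and B=1, with C=k**3 + 9*k**2/4 + 2*k + 3/8.
Need (1)·f(k+1) − (1)·f(k) = k**3 + 9*k**2/4 + 2*k + 3/8.
Degrees (0,0,3) ⇒ d ≤ 4.
A polynomial solution: f(k) = k*(2*k**3 + 2*k**2 + k - 2)/8.
R(k) = B(k−1)·f(k)/C(k) = k*(2*k**3 + 2*k**2 + k - 2)/((4*k + 1)*(2*k**2 + 4*k + 3)); s_k = R·t_k = k*(-2*k**3 - 2*k**2 - k + 2).
s_(k+1) − s_k = -8*k**3 - 18*k**2 - 16*k - 3 = t_k.
Σ_(k=1)^n t_k = s_(n+1) − s_(1) = (-2*n**4 - 10*n**3 - 19*n**2 - 14*n - 3) − (-3), i.e. n*(-2*n**3 - 10*n**2 - 19*n - 14).

S(n) = n*(-2*n**3 - 10*n**2 - 19*n - 14)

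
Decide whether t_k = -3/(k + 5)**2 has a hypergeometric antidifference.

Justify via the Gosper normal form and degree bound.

No — key equation has no polynomial f.

Compute t_(k+1)/t_k: get (k + 5)**2/(k + 6)**2.
Normal form (A,B,C) = (k**2 + 10*k + 25, k**2 + 12*k + 36, 1).
Solve (k**2 + 10*k + 25)·f(k+1) − (k**2 + 10*k + 25)·f(k) = 1.
Bound: deg f ≤ 0.
f = c0 ⇒ A·f(k+1) − B(k−1)·f(k) − C = -1. The system {-1 = 0} is inconsistent; no antidifference.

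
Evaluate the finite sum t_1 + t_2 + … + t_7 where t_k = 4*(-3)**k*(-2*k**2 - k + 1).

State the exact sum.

Σ = 728268

Step 1: r(k) = 3*(-k - 2*(k + 1)**2)/(2*k**2 + k - 1).
Factor: A=-3; B=1; C=k**2 + k/2 - 1/2.
Set up (-3)·f(k+1) − (1)·f(k) − (k**2 + k/2 - 1/2) = 0.
Degrees (0,0,2) ⇒ d ≤ 2.
Match coefficients ⇒ f(k) = -(2*k**2 - 2*k - 1)/8.
So s_k = (B(k−1)f/C)·t_k = (-(2*k**2 - 2*k - 1)/(4*(k + 1)*(2*k - 1)))·t_k = (-3)**k*(2*k**2 - 2*k - 1).
Check: Δs_k = 4*(-3)**k*(-2*k**2 - k + 1). ✓
Evaluate s at k=8 and k=1: 728271 and 3; difference 728268.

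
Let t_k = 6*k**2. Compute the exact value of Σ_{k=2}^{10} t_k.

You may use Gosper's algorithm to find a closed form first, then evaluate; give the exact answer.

t_(k+1)/t_k = (k + 1)**2/k**2.
A = 1, B = 1, C = k**2.
Key eq: (1)·f(k+1) = (1)·f(k) + (k**2).
Bound: deg f ≤ 3.
Solve for f: f(k) = k*(k - 1)*(2*k - 1)/6 (degree 3 ≤ 3).
Then R = B(k−1)f/C = (k - 1)*(2*k - 1)/(6*k), so s_k = R(k)·t_k = k*(2*k**2 - 3*k + 1).
Check: Δs_k = 6*k**2. ✓
Sum = s_(11) − s_(2); s_(11) = 2310, s_(2) = 6 ⇒ 2304.

Σ = 2304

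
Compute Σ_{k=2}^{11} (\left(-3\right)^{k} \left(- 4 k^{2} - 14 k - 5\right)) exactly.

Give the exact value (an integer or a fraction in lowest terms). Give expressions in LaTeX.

The ratio is 3*(-4*k**2 - 22*k - 23)/(4*k**2 + 14*k + 5).
A = -3, B = 1, C = k**2 + 7*k/2 + 5/4.
Key eq: (-3)·f(k+1) = (1)·f(k) + (k**2 + 7*k/2 + 5/4).
d = 2 from the (0,0,2) case.
Solve for f: f(k) = -(k**2 + 2*k - 1)/4 (degree 2 ≤ 2).
R(k) = B(k−1)·f(k)/C(k) = -(k**2 + 2*k - 1)/(4*k**2 + 14*k + 5); s_k = R·t_k = (-3)**k*(k**2 + 2*k - 1).
Verify: (-3)**k*(-4*k**2 - 14*k - 5) matches t_k.
Telescoping: Σ = s_(12) − s_(2) = 88750647 − (63) = 88750584.

Σ = 88750584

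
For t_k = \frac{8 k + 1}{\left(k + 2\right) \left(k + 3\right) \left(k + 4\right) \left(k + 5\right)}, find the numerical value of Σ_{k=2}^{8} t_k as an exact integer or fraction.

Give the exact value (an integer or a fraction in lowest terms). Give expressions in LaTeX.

Compute t_(k+1)/t_k: get (k + 2)*(8*k + 9)/((k + 6)*(8*k + 1)).
Normal form (A,B,C) = (k + 2, k + 6, k + 1/8).
Need (k + 2)·f(k+1) − (k + 5)·f(k) = k + 1/8.
Degrees (1,1,1) ⇒ d ≤ 3.
Solve for f: f(k) = k*(k**2 + 9*k - 6)/64 (degree 3 ≤ 3).
So s_k = (B(k−1)f/C)·t_k = (k*(k + 5)*(k**2 + 9*k - 6)/(8*(8*k + 1)))·t_k = k*(k**2 + 9*k - 6)/(8*(k + 2)*(k + 3)*(k + 4)).
Verify: (8*k + 1)/(k**4 + 14*k**3 + 71*k**2 + 154*k + 120) matches t_k.
Σ_(k=2)^(8) t_k = s_(9) − s_(2) = 9/88 − (1/30) = 91/1320.

Σ = 91/1320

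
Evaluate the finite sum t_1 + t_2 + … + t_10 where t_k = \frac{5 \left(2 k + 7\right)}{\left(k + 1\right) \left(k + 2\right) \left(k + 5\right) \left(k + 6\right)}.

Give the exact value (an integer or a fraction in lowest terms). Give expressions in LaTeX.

Step 1: r(k) = (k + 1)*(k + 5)*(2*k + 9)/((k + 3)*(k + 7)*(2*k + 7)).
Normal form (A,B,C) = (k + 1, k + 7, k**3 + 21*k**2/2 + 73*k/2 + 42).
Solve (k + 1)·f(k+1) − (k + 6)·f(k) = k**3 + 21*k**2/2 + 73*k/2 + 42.
d = 5 from the (1,1,3) case.
A polynomial solution: f(k) = k*(k + 2)*(k + 3)*(k + 4)*(k + 6)/10.
Get s_k = R·t_k = k*(k + 6)/(k**2 + 6*k + 5) with R(k) = B(k−1)f(k)/C(k) = k*(k + 2)*(k + 6)**2/(5*(2*k + 7)).
Δs = 5*(2*k + 7)/(k**4 + 14*k**3 + 65*k**2 + 112*k + 60), as required.
Sum = s_(11) − s_(1); s_(11) = 187/192, s_(1) = 7/12 ⇒ 25/64.

Σ = 25/64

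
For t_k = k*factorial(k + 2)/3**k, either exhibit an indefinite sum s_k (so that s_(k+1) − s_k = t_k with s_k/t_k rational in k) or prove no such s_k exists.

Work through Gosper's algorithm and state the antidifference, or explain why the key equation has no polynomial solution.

s_k = 3**(1 - k)*factorial(k + 2)

Step 1: r(k) = (k + 1)*(k + 3)/(3*k).
Factor: A=k/3 + 1; B=1; C=k.
f must satisfy (k/3 + 1)·f(k+1) − (1)·f(k) = k.
Bound: deg f ≤ 0.
Solving with deg f ≤ 0: f(k) = 3.
So s_k = (B(k−1)f/C)·t_k = (3/k)·t_k = 3**(1 - k)*factorial(k + 2).
Check: Δs_k = k*factorial(k + 2)/3**k. ✓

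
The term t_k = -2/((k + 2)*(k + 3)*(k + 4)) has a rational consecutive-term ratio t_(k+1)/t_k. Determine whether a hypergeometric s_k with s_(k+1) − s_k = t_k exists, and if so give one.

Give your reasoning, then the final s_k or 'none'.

Step 1: r(k) = (k + 2)/(k + 5).
Gosper form: A/B · C(k+1)/C(k) with A=k + 2, B=k + 5, C=1.
Solve (k + 2)·f(k+1) − (k + 4)·f(k) = 1.
Degrees (1,1,0) ⇒ d ≤ 2.
Match coefficients ⇒ f(k) = k*(k + 5)/12.
R(k) = B(k−1)·f(k)/C(k) = k*(k + 4)*(k + 5)/12; s_k = R·t_k = k*(-k - 5)/(6*(k + 2)*(k + 3)).
Δs = -2/(k**3 + 9*k**2 + 26*k + 24), as required.

s_k = k*(-k - 5)/(6*(k + 2)*(k + 3))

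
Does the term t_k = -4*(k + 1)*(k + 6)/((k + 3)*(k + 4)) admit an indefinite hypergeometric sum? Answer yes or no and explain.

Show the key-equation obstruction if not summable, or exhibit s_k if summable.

Yes. s_k = 4*k*(-k - 1)/(k + 3).

Compute t_(k+1)/t_k: get (k + 2)*(k + 3)*(k + 7)/((k + 1)*(k + 5)*(k + 6)).
So A=k + 3 and B=k + 5, with C=k**2 + 7*k + 6.
Solve (k + 3)·f(k+1) − (k + 4)·f(k) = k**2 + 7*k + 6.
deg f ≤ 2 (via 1,1,2).
Solve for f: f(k) = k*(k + 1) (degree 2 ≤ 2).
So s_k = (B(k−1)f/C)·t_k = (k*(k + 4)/(k + 6))·t_k = 4*k*(-k - 1)/(k + 3).
Verify: 4*(-k**2 - 7*k - 6)/(k**2 + 7*k + 12) matches t_k.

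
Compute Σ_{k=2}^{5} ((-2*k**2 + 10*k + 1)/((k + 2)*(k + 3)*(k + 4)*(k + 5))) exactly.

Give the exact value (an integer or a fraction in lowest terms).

Compute t_(k+1)/t_k: get (k + 2)*(10*k - 2*(k + 1)**2 + 11)/((k + 6)*(-2*k**2 + 10*k + 1)).
Take A(k)=k + 2, B(k)=k + 6, C(k)=k**2 - 5*k - 1/2.
Set up (k + 2)·f(k+1) − (k + 5)·f(k) − (k**2 - 5*k - 1/2) = 0.
d = 3 from the (1,1,2) case.
Solve for f: f(k) = k*(k**2 - 39*k + 26)/48 (degree 3 ≤ 3).
So s_k = (B(k−1)f/C)·t_k = (k*(k + 5)*(k**2 - 39*k + 26)/(24*(2*k**2 - 10*k - 1)))·t_k = k*(-k**2 + 39*k - 26)/(24*(k + 2)*(k + 3)*(k + 4)).
s_(k+1) − s_k = (-2*k**2 + 10*k + 1)/(k**4 + 14*k**3 + 71*k**2 + 154*k + 120) = t_k.
Σ_(k=2)^(5) t_k = s_(6) − s_(2) = 43/720 − (1/30) = 19/720.

Σ = 19/720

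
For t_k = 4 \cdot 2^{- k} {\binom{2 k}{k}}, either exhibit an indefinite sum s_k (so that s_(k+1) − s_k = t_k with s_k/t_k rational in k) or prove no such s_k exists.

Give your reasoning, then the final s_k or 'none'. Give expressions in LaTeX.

The ratio is (2*k + 1)/(k + 1).
So A=2*k + 1 and B=k + 1, with C=1.
Solve (2*k + 1)·f(k+1) − (k)·f(k) = 1.
Bound: deg f ≤ -1.
d = -1 < 0 ⇒ no nonzero polynomial f; not summable.

not Gosper-summable; s_k does not exist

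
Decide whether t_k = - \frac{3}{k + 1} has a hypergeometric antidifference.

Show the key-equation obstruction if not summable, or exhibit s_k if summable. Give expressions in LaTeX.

No — key equation has no polynomial f.

r(k) = (k + 1)/(k + 2) after simplifying.
Factor: A=k + 1; B=k + 2; C=1.
Set up (k + 1)·f(k+1) − (k + 1)·f(k) − (1) = 0.
Degrees (1,1,0) ⇒ d ≤ 0.
f = c0 ⇒ A·f(k+1) − B(k−1)·f(k) − C = -1. The system {-1 = 0} is inconsistent; no antidifference.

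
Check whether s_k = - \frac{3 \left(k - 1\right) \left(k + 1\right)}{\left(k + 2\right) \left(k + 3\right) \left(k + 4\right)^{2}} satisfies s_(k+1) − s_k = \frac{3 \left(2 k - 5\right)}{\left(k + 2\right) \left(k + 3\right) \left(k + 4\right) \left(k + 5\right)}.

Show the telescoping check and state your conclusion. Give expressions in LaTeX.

s_(k+1) = -3*k*(k + 2)/((k + 3)*(k + 4)*(k + 5)**2)
s_(k+1) − s_k = 3*(-k*(k + 2)**2*(k + 4) + (k - 1)*(k + 1)*(k + 5)**2)/((k + 2)*(k + 3)*(k + 4)**2*(k + 5)**2)
(s_(k+1) − s_k) − t_k = 9*(-3*k**2 - 7*k + 25)/(k**6 + 23*k**5 + 217*k**4 + 1073*k**3 + 2926*k**2 + 4160*k + 2400)

Invalid: residual \frac{9 \left(- 3 k^{2} - 7 k + 25\right)}{k^{6} + 23 k^{5} + 217 k^{4} + 1073 k^{3} + 2926 k^{2} + 4160 k + 2400} ≠ 0.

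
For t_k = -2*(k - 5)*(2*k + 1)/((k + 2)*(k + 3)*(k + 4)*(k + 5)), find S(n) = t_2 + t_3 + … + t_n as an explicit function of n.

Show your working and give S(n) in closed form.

r(k) = (k - 4)*(k + 2)*(2*k + 3)/((k - 5)*(k + 6)*(2*k + 1)) after simplifying.
Normal form (A,B,C) = (k + 2, k + 6, k**2 - 9*k/2 - 5/2).
Key eq: (k + 2)·f(k+1) = (k + 5)·f(k) + (k**2 - 9*k/2 - 5/2).
d = 3 from the (1,1,2) case.
Coefficient equations give f(k) = -k*(4*k + 1)/4.
Then R = B(k−1)f/C = -k*(k + 5)*(4*k + 1)/(2*(k - 5)*(2*k + 1)), so s_k = R(k)·t_k = k*(4*k + 1)/(k**3 + 9*k**2 + 26*k + 24).
Δs = 2*(-2*k**2 + 9*k + 5)/(k**4 + 14*k**3 + 71*k**2 + 154*k + 120), as required.
s_(n+1) = (4*n**2 + 9*n + 5)/(n**3 + 12*n**2 + 47*n + 60) and s_(2) = 3/20, so S(n) = (-3*n**3 + 44*n**2 + 39*n - 80)/(20*(n**3 + 12*n**2 + 47*n + 60)).

S(n) = (-3*n**3 + 44*n**2 + 39*n - 80)/(20*(n**3 + 12*n**2 + 47*n + 60))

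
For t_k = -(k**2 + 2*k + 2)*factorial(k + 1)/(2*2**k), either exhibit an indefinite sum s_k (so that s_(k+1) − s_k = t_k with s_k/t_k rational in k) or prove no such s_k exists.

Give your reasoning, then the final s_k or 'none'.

Ratio r(k) = (k + 2)*(2*k + (k + 1)**2 + 4)/(2*(k**2 + 2*k + 2)).
Normal form (A,B,C) = (k/2 + 1, 1, k**2 + 2*k + 2).
Set up (k/2 + 1)·f(k+1) − (1)·f(k) − (k**2 + 2*k + 2) = 0.
deg f ≤ 1 (via 1,0,2).
A polynomial solution: f(k) = 2*(k + 1).
So s_k = (B(k−1)f/C)·t_k = (2*(k + 1)/(k**2 + 2*k + 2))·t_k = -(k + 1)*factorial(k + 1)/2**k.
Verify: -(k**2 + 2*k + 2)*factorial(k + 1)/(2*2**k) matches t_k.

s_k = -(k + 1)*factorial(k + 1)/2**k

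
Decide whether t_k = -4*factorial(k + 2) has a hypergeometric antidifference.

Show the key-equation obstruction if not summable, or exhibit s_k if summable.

The ratio is k + 3.
Gosper form: A/B · C(k+1)/C(k) with A=k + 3, B=1, C=1.
f must satisfy (k + 3)·f(k+1) − (1)·f(k) = 1.
From deg A=1, deg B=0, deg C=0: d=-1.
Negative degree bound (-1): no f exists, t_k not Gosper-summable.

No; the degree bound rules out any f.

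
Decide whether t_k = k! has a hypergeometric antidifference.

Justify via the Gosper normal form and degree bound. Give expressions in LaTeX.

Compute t_(k+1)/t_k: get k + 1.
A = k + 1, B = 1, C = 1.
Key eq: (k + 1)·f(k+1) = (1)·f(k) + (1).
Degrees (1,0,0) ⇒ d ≤ -1.
deg f ≤ -1 is impossible — no certificate.

No. Not Gosper-summable.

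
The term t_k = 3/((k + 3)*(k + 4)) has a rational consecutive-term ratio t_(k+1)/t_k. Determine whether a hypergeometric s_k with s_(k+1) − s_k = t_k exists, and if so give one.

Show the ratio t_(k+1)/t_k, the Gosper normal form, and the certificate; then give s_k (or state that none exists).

Step 1: r(k) = (k + 3)/(k + 5).
A = k + 3, B = k + 5, C = 1.
Set up (k + 3)·f(k+1) − (k + 4)·f(k) − (1) = 0.
Degrees (1,1,0) ⇒ d ≤ 1.
A polynomial solution: f(k) = k/3.
Get s_k = R·t_k = k/(k + 3) with R(k) = B(k−1)f(k)/C(k) = k*(k + 4)/3.
Verify: 3/(k**2 + 7*k + 12) matches t_k.

s_k = k/(k + 3)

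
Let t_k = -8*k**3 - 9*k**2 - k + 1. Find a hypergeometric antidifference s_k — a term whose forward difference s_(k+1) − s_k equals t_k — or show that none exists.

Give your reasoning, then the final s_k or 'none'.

Step 1: r(k) = (k + 8*(k + 1)**3 + 9*(k + 1)**2)/(8*k**3 + 9*k**2 + k - 1).
Gosper form: A/B · C(k+1)/C(k) with A=1, B=1, C=k**3 + 9*k**2/8 + k/8 - 1/8.
Solve (1)·f(k+1) − (1)·f(k) = k**3 + 9*k**2/8 + k/8 - 1/8.
From deg A=0, deg B=0, deg C=3: d=4.
Solving with deg f ≤ 4: f(k) = k**2*(2*k**2 - k - 2)/8.
Certificate R = B(k−1)f/C = k**2*(2*k**2 - k - 2)/(8*k**3 + 9*k**2 + k - 1) gives s_k = k**2*(-2*k**2 + k + 2).
Check: Δs_k = -8*k**3 - 9*k**2 - k + 1. ✓

s_k = k**2*(-2*k**2 + k + 2)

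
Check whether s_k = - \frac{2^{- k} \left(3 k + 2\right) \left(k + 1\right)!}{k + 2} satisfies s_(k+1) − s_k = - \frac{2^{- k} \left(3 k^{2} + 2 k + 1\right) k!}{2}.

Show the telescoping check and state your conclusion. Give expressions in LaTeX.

Invalid: residual \frac{2^{- k} \left(3 k^{3} + 8 k^{2} - k - 2\right) k!}{2 \left(k + 2\right) \left(k + 3\right)} ≠ 0.

s_(k+1) = -(3*k + 5)*factorial(k + 2)/(2*2**k*(k + 3))
s_(k+1) − s_k = -(3*k**3 + 11*k**2 + 10*k + 8)*factorial(k + 1)/(2*2**k*(k + 2)*(k + 3))
(s_(k+1) − s_k) − t_k = (3*k**3 + 8*k**2 - k - 2)*factorial(k)/(2*2**k*(k + 2)*(k + 3))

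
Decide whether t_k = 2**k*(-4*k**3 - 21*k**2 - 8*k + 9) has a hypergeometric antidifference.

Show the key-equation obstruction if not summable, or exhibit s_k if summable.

Ratio r(k) = 2*(4*k**3 + 33*k**2 + 62*k + 24)/(4*k**3 + 21*k**2 + 8*k - 9).
A = 2, B = 1, C = k**3 + 21*k**2/4 + 2*k - 9/4.
Key eq: (2)·f(k+1) = (1)·f(k) + (k**3 + 21*k**2/4 + 2*k - 9/4).
From deg A=0, deg B=0, deg C=3: d=3.
Solve for f: f(k) = (4*k**3 - 3*k**2 - 4*k - 3)/4 (degree 3 ≤ 3).
Certificate R = B(k−1)f/C = (4*k**3 - 3*k**2 - 4*k - 3)/((k + 1)*(4*k**2 + 17*k - 9)) gives s_k = 2**k*(-4*k**3 + 3*k**2 + 4*k + 3).
Δs = 2**k*(-4*k**3 - 21*k**2 - 8*k + 9), as required.

Yes. s_k = 2**k*(-4*k**3 + 3*k**2 + 4*k + 3).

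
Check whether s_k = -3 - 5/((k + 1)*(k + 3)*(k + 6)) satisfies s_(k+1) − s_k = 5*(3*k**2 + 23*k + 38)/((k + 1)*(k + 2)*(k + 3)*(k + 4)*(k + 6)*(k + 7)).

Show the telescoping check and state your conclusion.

s_(k+1) = -3 - 5/((k + 2)*(k + 4)*(k + 7))
s_(k+1) − s_k = 5*(3*k**2 + 23*k + 38)/(k**6 + 23*k**5 + 207*k**4 + 925*k**3 + 2144*k**2 + 2412*k + 1008)
(s_(k+1) − s_k) − t_k = 0

valid; difference matches t_k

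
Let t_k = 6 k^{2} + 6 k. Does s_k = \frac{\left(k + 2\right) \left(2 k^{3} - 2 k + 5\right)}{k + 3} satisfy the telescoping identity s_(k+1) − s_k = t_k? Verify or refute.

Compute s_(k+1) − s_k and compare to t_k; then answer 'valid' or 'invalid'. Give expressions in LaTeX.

s_(k+1) = (k + 3)*(-2*k + 2*(k + 1)**3 + 3)/(k + 4)
s_(k+1) − s_k = (6*k**4 + 44*k**3 + 90*k**2 + 52*k + 5)/(k**2 + 7*k + 12)
(s_(k+1) − s_k) − t_k = (-4*k**3 - 24*k**2 - 20*k + 5)/(k**2 + 7*k + 12)

Invalid: residual \frac{- 4 k^{3} - 24 k^{2} - 20 k + 5}{k^{2} + 7 k + 12} ≠ 0.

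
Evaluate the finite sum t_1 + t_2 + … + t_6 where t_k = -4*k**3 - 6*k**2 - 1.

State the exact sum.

r(k) = (4*(k + 1)**3 + 6*(k + 1)**2 + 1)/(4*k**3 + 6*k**2 + 1) after simplifying.
A = 1, B = 1, C = k**3 + 3*k**2/2 + 1/4.
Need (1)·f(k+1) − (1)·f(k) = k**3 + 3*k**2/2 + 1/4.
From deg A=0, deg B=0, deg C=3: d=4.
Match coefficients ⇒ f(k) = k*(k**3 - 2*k + 2)/4.
Certificate R = B(k−1)f/C = k*(k**3 - 2*k + 2)/(4*k**3 + 6*k**2 + 1) gives s_k = k*(-k**3 + 2*k - 2).
s_(k+1) − s_k = -4*k**3 - 6*k**2 - 1 = t_k.
Telescoping: Σ = s_(7) − s_(1) = -2317 − (-1) = -2316.

Σ = -2316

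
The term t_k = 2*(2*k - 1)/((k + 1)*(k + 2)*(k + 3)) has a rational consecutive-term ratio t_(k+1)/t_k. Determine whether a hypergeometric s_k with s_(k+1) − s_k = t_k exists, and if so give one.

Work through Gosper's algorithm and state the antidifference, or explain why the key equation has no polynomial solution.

s_k = k*(k - 5)/(2*(k + 1)*(k + 2))

r(k) = (k + 1)*(2*k + 1)/((k + 4)*(2*k - 1)) after simplifying.
Take A(k)=k + 1, B(k)=k + 4, C(k)=k - 1/2.
f must satisfy (k + 1)·f(k+1) − (k + 3)·f(k) = k - 1/2.
Bound: deg f ≤ 2.
Solve for f: f(k) = k*(k - 5)/8 (degree 2 ≤ 2).
So s_k = (B(k−1)f/C)·t_k = (k*(k - 5)*(k + 3)/(4*(2*k - 1)))·t_k = k*(k - 5)/(2*(k + 1)*(k + 2)).
s_(k+1) − s_k = 2*(2*k - 1)/(k**3 + 6*k**2 + 11*k + 6) = t_k.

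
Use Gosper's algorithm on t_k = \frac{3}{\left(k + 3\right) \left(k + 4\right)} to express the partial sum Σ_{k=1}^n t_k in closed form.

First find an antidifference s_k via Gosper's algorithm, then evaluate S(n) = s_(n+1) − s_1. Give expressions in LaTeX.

Step 1: r(k) = (k + 3)/(k + 5).
Factor: A=k + 3; B=k + 5; C=1.
Need (k + 3)·f(k+1) − (k + 4)·f(k) = 1.
d = 1 from the (1,1,0) case.
Coefficient equations give f(k) = k/3.
R(k) = B(k−1)·f(k)/C(k) = k*(k + 4)/3; s_k = R·t_k = k/(k + 3).
s_(k+1) − s_k = 3/(k**2 + 7*k + 12) = t_k.
Evaluate: s_(n+1) = (n + 1)/(n + 4); subtract s_(1) = 1/4 ⇒ S(n) = 3*n/(4*(n + 4)).

S(n) = \frac{3 n}{4 \left(n + 4\right)}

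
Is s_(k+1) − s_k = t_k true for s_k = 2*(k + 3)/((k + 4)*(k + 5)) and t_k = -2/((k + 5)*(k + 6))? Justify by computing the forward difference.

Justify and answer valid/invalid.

Invalid: residual 4/(k**3 + 15*k**2 + 74*k + 120) ≠ 0.

s_(k+1) = 2*(k + 4)/((k + 5)*(k + 6))
s_(k+1) − s_k = 2*(-k - 2)/(k**3 + 15*k**2 + 74*k + 120)
(s_(k+1) − s_k) − t_k = 4/(k**3 + 15*k**2 + 74*k + 120)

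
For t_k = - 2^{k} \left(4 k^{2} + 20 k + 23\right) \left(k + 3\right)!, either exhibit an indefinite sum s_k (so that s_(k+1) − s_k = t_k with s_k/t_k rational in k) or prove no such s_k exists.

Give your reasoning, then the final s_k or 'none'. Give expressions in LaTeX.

s_k = - 2^{k} \left(2 k + 1\right) \left(k + 3\right)!

Step 1: r(k) = 2*(4*k**3 + 44*k**2 + 159*k + 188)/(4*k**2 + 20*k + 23).
Gosper form: A/B · C(k+1)/C(k) with A=2*k + 8, B=1, C=k**2 + 5*k + 23/4.
Need (2*k + 8)·f(k+1) − (1)·f(k) = k**2 + 5*k + 23/4.
deg f ≤ 1 (via 1,0,2).
A polynomial solution: f(k) = (2*k + 1)/4.
So s_k = (B(k−1)f/C)·t_k = ((2*k + 1)/(4*k**2 + 20*k + 23))·t_k = -2**k*(2*k + 1)*factorial(k + 3).
Verify: -2**k*(4*k**2 + 20*k + 23)*factorial(k + 3) matches t_k.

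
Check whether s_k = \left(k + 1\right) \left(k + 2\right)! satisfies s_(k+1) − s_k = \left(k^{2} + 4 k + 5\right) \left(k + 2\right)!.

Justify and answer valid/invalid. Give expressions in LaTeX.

s_(k+1) = (k + 2)*factorial(k + 3)
s_(k+1) − s_k = (k**2 + 4*k + 5)*factorial(k + 2)
(s_(k+1) − s_k) − t_k = 0

valid; difference matches t_k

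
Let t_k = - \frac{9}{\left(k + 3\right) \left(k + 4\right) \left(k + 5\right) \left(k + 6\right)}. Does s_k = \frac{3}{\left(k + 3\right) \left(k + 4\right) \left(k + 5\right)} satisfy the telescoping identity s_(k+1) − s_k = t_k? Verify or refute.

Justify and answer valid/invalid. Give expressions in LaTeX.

s_(k+1) = 3/((k + 4)*(k + 5)*(k + 6))
s_(k+1) − s_k = -9/((k + 3)*(k + 4)*(k + 5)*(k + 6))
(s_(k+1) − s_k) − t_k = 0

Valid: the claim telescopes to t_k.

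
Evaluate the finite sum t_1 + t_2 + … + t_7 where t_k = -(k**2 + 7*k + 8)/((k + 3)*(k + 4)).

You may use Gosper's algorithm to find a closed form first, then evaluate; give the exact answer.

The ratio is (k + 3)*(7*k + (k + 1)**2 + 15)/((k + 5)*(k**2 + 7*k + 8)).
Normal form (A,B,C) = (k + 3, k + 5, k**2 + 7*k + 8).
f must satisfy (k + 3)·f(k+1) − (k + 4)·f(k) = k**2 + 7*k + 8.
From deg A=1, deg B=1, deg C=2: d=2.
Coefficient equations give f(k) = k*(3*k + 5)/3.
Certificate R = B(k−1)f/C = k*(k + 4)*(3*k + 5)/(3*(k**2 + 7*k + 8)) gives s_k = k*(-3*k - 5)/(3*(k + 3)).
Δs = (-k**2 - 7*k - 8)/(k**2 + 7*k + 12), as required.
Sum = s_(8) − s_(1); s_(8) = -232/33, s_(1) = -2/3 ⇒ -70/11.

Σ = -70/11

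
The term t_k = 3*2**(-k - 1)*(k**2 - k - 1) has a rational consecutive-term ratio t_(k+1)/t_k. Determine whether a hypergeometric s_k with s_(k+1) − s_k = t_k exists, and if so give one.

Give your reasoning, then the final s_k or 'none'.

t_(k+1)/t_k = (k**2 + k - 1)/(2*(k**2 - k - 1)).
So A=1/2 and B=1, with C=k**2 - k - 1.
Need (1/2)·f(k+1) − (1)·f(k) = k**2 - k - 1.
d = 2 from the (0,0,2) case.
Coefficient equations give f(k) = -2*(k**2 + k + 1).
Get s_k = R·t_k = 3*(-k**2 - k - 1)/2**k with R(k) = B(k−1)f(k)/C(k) = -2*(k**2 + k + 1)/(k**2 - k - 1).
s_(k+1) − s_k = 3*2**(-k - 1)*(k**2 - k - 1) = t_k.

s_k = 3*(-k**2 - k - 1)/2**k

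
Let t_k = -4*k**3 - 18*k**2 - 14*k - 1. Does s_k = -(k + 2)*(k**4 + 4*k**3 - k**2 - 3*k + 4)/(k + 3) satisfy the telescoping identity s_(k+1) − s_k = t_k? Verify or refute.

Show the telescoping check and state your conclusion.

Invalid: residual (3*k**4 + 26*k**3 + 69*k**2 + 46*k - 1)/(k**2 + 7*k + 12) ≠ 0.

s_(k+1) = (-k**5 - 11*k**4 - 41*k**3 - 62*k**2 - 38*k - 15)/(k + 4)
s_(k+1) − s_k = (-4*k**5 - 43*k**4 - 162*k**3 - 246*k**2 - 129*k - 13)/(k**2 + 7*k + 12)
(s_(k+1) − s_k) − t_k = (3*k**4 + 26*k**3 + 69*k**2 + 46*k - 1)/(k**2 + 7*k + 12)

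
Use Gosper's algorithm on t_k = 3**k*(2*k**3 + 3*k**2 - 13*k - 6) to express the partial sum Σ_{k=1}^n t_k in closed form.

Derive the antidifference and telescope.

Ratio r(k) = 3*(2*k**3 + 9*k**2 - k - 14)/(2*k**3 + 3*k**2 - 13*k - 6).
So A=3 and B=1, with C=k**3 + 3*k**2/2 - 13*k/2 - 3.
Key eq: (3)·f(k+1) = (1)·f(k) + (k**3 + 3*k**2/2 - 13*k/2 - 3).
deg f ≤ 3 (via 0,0,3).
Coefficient equations give f(k) = (k**3 - 3*k**2 - 2*k + 3)/2.
Then R = B(k−1)f/C = (k**3 - 3*k**2 - 2*k + 3)/(2*k**3 + 3*k**2 - 13*k - 6), so s_k = R(k)·t_k = 3**k*(k**3 - 3*k**2 - 2*k + 3).
Δs = 3**k*(2*k**3 + 3*k**2 - 13*k - 6), as required.
Evaluate: s_(n+1) = 3**(n + 1)*(n**3 - 5*n - 1); subtract s_(1) = -3 ⇒ S(n) = 3*3**n*n**3 - 15*3**n*n - 3*3**n + 3.

S(n) = 3*3**n*n**3 - 15*3**n*n - 3*3**n + 3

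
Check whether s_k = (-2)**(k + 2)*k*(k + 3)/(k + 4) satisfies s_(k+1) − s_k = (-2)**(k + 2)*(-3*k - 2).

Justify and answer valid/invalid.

s_(k+1) = (-2)**(k + 3)*(k + 1)*(k + 4)/(k + 5)
s_(k+1) − s_k = (-2)**(k + 2)*(-3*k**3 - 26*k**2 - 63*k - 32)/(k**2 + 9*k + 20)
(s_(k+1) − s_k) − t_k = (-2)**(k + 2)*(3*k**2 + 15*k + 8)/(k**2 + 9*k + 20)

Invalid: residual (-2)**(k + 2)*(3*k**2 + 15*k + 8)/(k**2 + 9*k + 20) ≠ 0.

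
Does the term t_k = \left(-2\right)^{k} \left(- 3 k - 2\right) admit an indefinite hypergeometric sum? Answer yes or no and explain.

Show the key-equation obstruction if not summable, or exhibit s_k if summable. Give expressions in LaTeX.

t_(k+1)/t_k = 2*(-3*k - 5)/(3*k + 2).
Factor: A=-2; B=1; C=k + 2/3.
Need (-2)·f(k+1) − (1)·f(k) = k + 2/3.
d = 1 from the (0,0,1) case.
A polynomial solution: f(k) = -k/3.
Get s_k = R·t_k = (-2)**k*k with R(k) = B(k−1)f(k)/C(k) = -k/(3*k + 2).
s_(k+1) − s_k = (-2)**k*(-3*k - 2) = t_k.

Yes. s_k = \left(-2\right)^{k} k.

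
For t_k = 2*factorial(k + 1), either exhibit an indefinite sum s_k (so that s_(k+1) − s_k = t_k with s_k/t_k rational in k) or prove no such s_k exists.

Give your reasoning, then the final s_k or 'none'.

r(k) = k + 2 after simplifying.
Factor: A=k + 2; B=1; C=1.
Solve (k + 2)·f(k+1) − (1)·f(k) = 1.
From deg A=1, deg B=0, deg C=0: d=-1.
Bound -1 < 0, so the key equation has no polynomial solution.

none — t_k is not Gosper-summable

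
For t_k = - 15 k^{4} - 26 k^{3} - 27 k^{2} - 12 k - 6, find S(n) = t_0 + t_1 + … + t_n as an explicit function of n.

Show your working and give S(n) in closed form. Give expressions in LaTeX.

Ratio r(k) = (15*k**4 + 86*k**3 + 195*k**2 + 204*k + 86)/(15*k**4 + 26*k**3 + 27*k**2 + 12*k + 6).
Factor: A=1; B=1; C=k**4 + 26*k**3/15 + 9*k**2/5 + 4*k/5 + 2/5.
Set up (1)·f(k+1) − (1)·f(k) − (k**4 + 26*k**3/15 + 9*k**2/5 + 4*k/5 + 2/5) = 0.
deg f ≤ 5 (via 0,0,4).
Match coefficients ⇒ f(k) = k*(3*k**4 - k**3 + k**2 - k + 4)/15.
Certificate R = B(k−1)f/C = k*(3*k**4 - k**3 + k**2 - k + 4)/(15*k**4 + 26*k**3 + 27*k**2 + 12*k + 6) gives s_k = k*(-3*k**4 + k**3 - k**2 + k - 4).
Verify: -15*k**4 - 26*k**3 - 27*k**2 - 12*k - 6 matches t_k.
s_(n+1) = -3*n**5 - 14*n**4 - 27*n**3 - 26*n**2 - 16*n - 6 and s_(0) = 0, so S(n) = -3*n**5 - 14*n**4 - 27*n**3 - 26*n**2 - 16*n - 6.

S(n) = - 3 n^{5} - 14 n^{4} - 27 n^{3} - 26 n^{2} - 16 n - 6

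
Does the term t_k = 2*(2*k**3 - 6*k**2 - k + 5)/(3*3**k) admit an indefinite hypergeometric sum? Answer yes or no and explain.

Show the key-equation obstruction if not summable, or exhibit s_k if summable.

The ratio is k*(2*k**2 - 7)/(3*(2*k**3 - 6*k**2 - k + 5)).
Factor: A=1/3; B=1; C=k**3 - 3*k**2 - k/2 + 5/2.
Need (1/3)·f(k+1) − (1)·f(k) = k**3 - 3*k**2 - k/2 + 5/2.
Degrees (0,0,3) ⇒ d ≤ 3.
A polynomial solution: f(k) = -3*(k + 1)*(2*k**2 - 5*k + 4)/4.
R(k) = B(k−1)·f(k)/C(k) = -3*(k + 1)*(2*k**2 - 5*k + 4)/(2*(k - 1)*(2*k**2 - 4*k - 5)); s_k = R·t_k = (-2*k**3 + 3*k**2 + k - 4)/3**k.
s_(k+1) − s_k = 2*(2*k**3 - 6*k**2 - k + 5)/(3*3**k) = t_k.

Yes. s_k = (-2*k**3 + 3*k**2 + k - 4)/3**k.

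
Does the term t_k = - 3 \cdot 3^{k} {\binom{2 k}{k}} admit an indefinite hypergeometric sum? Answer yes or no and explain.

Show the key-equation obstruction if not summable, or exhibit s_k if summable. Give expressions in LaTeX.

The ratio is 6*(2*k + 1)/(k + 1).
Factor: A=12*k + 6; B=k + 1; C=1.
Solve (12*k + 6)·f(k+1) − (k)·f(k) = 1.
Degrees (1,1,0) ⇒ d ≤ -1.
Bound -1 < 0, so the key equation has no polynomial solution.

No; the degree bound rules out any f.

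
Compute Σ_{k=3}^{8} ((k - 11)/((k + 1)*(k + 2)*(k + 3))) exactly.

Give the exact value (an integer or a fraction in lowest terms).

Σ = -3/22

The ratio is (k - 10)*(k + 1)/((k - 11)*(k + 4)).
So A=k + 1 and B=k + 4, with C=k - 11.
Set up (k + 1)·f(k+1) − (k + 3)·f(k) − (k - 11) = 0.
deg f ≤ 2 (via 1,1,1).
Solving with deg f ≤ 2: f(k) = -k*(5*k + 17)/2.
Certificate R = B(k−1)f/C = -k*(k + 3)*(5*k + 17)/(2*(k - 11)) gives s_k = k*(-5*k - 17)/(2*(k + 1)*(k + 2)).
Check: Δs_k = (k - 11)/(k**3 + 6*k**2 + 11*k + 6). ✓
Σ_(k=3)^(8) t_k = s_(9) − s_(3) = -279/110 − (-12/5) = -3/22.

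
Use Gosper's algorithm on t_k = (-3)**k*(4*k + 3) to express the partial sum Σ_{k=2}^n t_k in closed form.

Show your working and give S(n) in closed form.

t_(k+1)/t_k = 3*(-4*k - 7)/(4*k + 3).
Normal form (A,B,C) = (-3, 1, k + 3/4).
Set up (-3)·f(k+1) − (1)·f(k) − (k + 3/4) = 0.
Degrees (0,0,1) ⇒ d ≤ 1.
Solving with deg f ≤ 1: f(k) = -k/4.
So s_k = (B(k−1)f/C)·t_k = (-k/(4*k + 3))·t_k = -(-3)**k*k.
Verify: (-3)**k*(4*k + 3) matches t_k.
Σ_(k=2)^n t_k = s_(n+1) − s_(2) = (3*(-3)**n*(n + 1)) − (-18), i.e. 3*(-3)**n*n + 3*(-3)**n + 18.

S(n) = 3*(-3)**n*n + 3*(-3)**n + 18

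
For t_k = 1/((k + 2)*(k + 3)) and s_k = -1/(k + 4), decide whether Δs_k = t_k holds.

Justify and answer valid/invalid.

s_(k+1) = -1/(k + 5)
s_(k+1) − s_k = 1/((k + 4)*(k + 5))
(s_(k+1) − s_k) − t_k = 2*(-2*k - 7)/(k**4 + 14*k**3 + 71*k**2 + 154*k + 120)

Invalid: residual 2*(-2*k - 7)/(k**4 + 14*k**3 + 71*k**2 + 154*k + 120) ≠ 0.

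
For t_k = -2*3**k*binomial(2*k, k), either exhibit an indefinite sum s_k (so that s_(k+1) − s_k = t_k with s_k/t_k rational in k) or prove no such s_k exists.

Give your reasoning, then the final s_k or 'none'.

none — t_k is not Gosper-summable

r(k) = 6*(2*k + 1)/(k + 1) after simplifying.
Factor: A=12*k + 6; B=k + 1; C=1.
f must satisfy (12*k + 6)·f(k+1) − (k)·f(k) = 1.
From deg A=1, deg B=1, deg C=0: d=-1.
deg f ≤ -1 is impossible — no certificate.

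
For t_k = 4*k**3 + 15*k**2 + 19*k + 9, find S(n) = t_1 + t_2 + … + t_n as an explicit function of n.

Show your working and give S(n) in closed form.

S(n) = n*(n**3 + 7*n**2 + 18*n + 21)

t_(k+1)/t_k = (4*k**3 + 27*k**2 + 61*k + 47)/(4*k**3 + 15*k**2 + 19*k + 9).
Gosper form: A/B · C(k+1)/C(k) with A=1, B=1, C=k**3 + 15*k**2/4 + 19*k/4 + 9/4.
f must satisfy (1)·f(k+1) − (1)·f(k) = k**3 + 15*k**2/4 + 19*k/4 + 9/4.
Degrees (0,0,3) ⇒ d ≤ 4.
Coefficient equations give f(k) = k*(k + 2)*(k**2 + k + 1)/4.
Get s_k = R·t_k = k*(k**3 + 3*k**2 + 3*k + 2) with R(k) = B(k−1)f(k)/C(k) = k*(k + 2)*(k**2 + k + 1)/(4*k**3 + 15*k**2 + 19*k + 9).
Δs = 4*k**3 + 15*k**2 + 19*k + 9, as required.
Evaluate: s_(n+1) = n**4 + 7*n**3 + 18*n**2 + 21*n + 9; subtract s_(1) = 9 ⇒ S(n) = n*(n**3 + 7*n**2 + 18*n + 21).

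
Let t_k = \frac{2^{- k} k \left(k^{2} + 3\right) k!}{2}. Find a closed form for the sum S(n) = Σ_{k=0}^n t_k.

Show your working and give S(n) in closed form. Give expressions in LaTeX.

S(n) = 2^{- n - 1} n \left(n + 1\right) \left(n + 1\right)!

r(k) = (k + 1)**2*((k + 1)**2 + 3)/(2*k*(k**2 + 3)) after simplifying.
Take A(k)=k/2 + 1/2, B(k)=1, C(k)=k**3 + 3*k.
Need (k/2 + 1/2)·f(k+1) − (1)·f(k) = k**3 + 3*k.
Degrees (1,0,3) ⇒ d ≤ 2.
A polynomial solution: f(k) = 2*k*(k - 1).
So s_k = (B(k−1)f/C)·t_k = (2*(k - 1)/(k**2 + 3))·t_k = k*(k - 1)*factorial(k)/2**k.
Check: Δs_k = k*(k**2 + 3)*factorial(k)/(2*2**k). ✓
s_(n+1) = 2**(-n - 1)*n*(n + 1)*factorial(n + 1) and s_(0) = 0, so S(n) = 2**(-n - 1)*n*(n + 1)*factorial(n + 1).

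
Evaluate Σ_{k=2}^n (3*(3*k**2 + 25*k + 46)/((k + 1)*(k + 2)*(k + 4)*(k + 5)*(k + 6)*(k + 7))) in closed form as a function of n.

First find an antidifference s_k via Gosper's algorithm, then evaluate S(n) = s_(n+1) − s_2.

S(n) = (n**3 + 14*n**2 + 59*n - 74)/(48*(n**3 + 14*n**2 + 59*n + 70))

Ratio r(k) = (k + 1)*(k + 4)*(25*k + 3*(k + 1)**2 + 71)/((k + 3)*(k + 8)*(3*k**2 + 25*k + 46)).
Take A(k)=k + 1, B(k)=k + 8, C(k)=k**3 + 34*k**2/3 + 121*k/3 + 46.
Set up (k + 1)·f(k+1) − (k + 7)·f(k) − (k**3 + 34*k**2/3 + 121*k/3 + 46) = 0.
Bound: deg f ≤ 6.
Match coefficients ⇒ f(k) = k*(k + 2)*(k + 3)*(k + 5)*(k**2 + 11*k + 34)/72.
R(k) = B(k−1)·f(k)/C(k) = k*(k + 2)*(k + 5)*(k + 7)*(k**2 + 11*k + 34)/(24*(3*k**2 + 25*k + 46)); s_k = R·t_k = k*(k**2 + 11*k + 34)/(8*(k**3 + 11*k**2 + 34*k + 24)).
s_(k+1) − s_k = 3*(3*k**2 + 25*k + 46)/(k**6 + 25*k**5 + 247*k**4 + 1219*k**3 + 3112*k**2 + 3796*k + 1680) = t_k.
Evaluate: s_(n+1) = (n**3 + 14*n**2 + 59*n + 46)/(8*(n**3 + 14*n**2 + 59*n + 70)); subtract s_(2) = 5/48 ⇒ S(n) = (n**3 + 14*n**2 + 59*n - 74)/(48*(n**3 + 14*n**2 + 59*n + 70)).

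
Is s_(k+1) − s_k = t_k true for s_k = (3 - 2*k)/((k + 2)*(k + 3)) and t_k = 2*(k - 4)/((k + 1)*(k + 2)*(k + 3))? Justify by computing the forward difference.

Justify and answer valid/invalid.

s_(k+1) = (1 - 2*k)/((k + 3)*(k + 4))
s_(k+1) − s_k = 2*(k - 5)/(k**3 + 9*k**2 + 26*k + 24)
(s_(k+1) − s_k) − t_k = 2*(11 - 4*k)/(k**4 + 10*k**3 + 35*k**2 + 50*k + 24)

Invalid: residual 2*(11 - 4*k)/(k**4 + 10*k**3 + 35*k**2 + 50*k + 24) ≠ 0.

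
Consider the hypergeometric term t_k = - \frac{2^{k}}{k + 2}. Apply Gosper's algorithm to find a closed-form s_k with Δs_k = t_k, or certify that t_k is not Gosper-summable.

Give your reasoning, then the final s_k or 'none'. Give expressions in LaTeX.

Step 1: r(k) = 2*(k + 2)/(k + 3).
Take A(k)=2*k + 4, B(k)=k + 3, C(k)=1.
Set up (2*k + 4)·f(k+1) − (k + 2)·f(k) − (1) = 0.
d = -1 from the (1,1,0) case.
d = -1 < 0 ⇒ no nonzero polynomial f; not summable.

none (Gosper's algorithm certifies no s_k)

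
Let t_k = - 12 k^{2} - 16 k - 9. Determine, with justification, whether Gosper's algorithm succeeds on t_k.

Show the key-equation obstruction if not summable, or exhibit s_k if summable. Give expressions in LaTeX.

r(k) = (12*k**2 + 40*k + 37)/(12*k**2 + 16*k + 9) after simplifying.
Gosper form: A/B · C(k+1)/C(k) with A=1, B=1, C=k**2 + 4*k/3 + 3/4.
Solve (1)·f(k+1) − (1)·f(k) = k**2 + 4*k/3 + 3/4.
Degrees (0,0,2) ⇒ d ≤ 3.
Solving with deg f ≤ 3: f(k) = k*(4*k**2 + 2*k + 3)/12.
Then R = B(k−1)f/C = k*(4*k**2 + 2*k + 3)/(12*k**2 + 16*k + 9), so s_k = R(k)·t_k = k*(-4*k**2 - 2*k - 3).
s_(k+1) − s_k = -12*k**2 - 16*k - 9 = t_k.

Yes. s_k = k \left(- 4 k^{2} - 2 k - 3\right).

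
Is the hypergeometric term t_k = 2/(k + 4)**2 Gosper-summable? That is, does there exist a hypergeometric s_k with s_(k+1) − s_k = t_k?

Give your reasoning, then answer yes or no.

r(k) = (k + 4)**2/(k + 5)**2 after simplifying.
Take A(k)=k**2 + 8*k + 16, B(k)=k**2 + 10*k + 25, C(k)=1.
Set up (k**2 + 8*k + 16)·f(k+1) − (k**2 + 8*k + 16)·f(k) − (1) = 0.
Degrees (2,2,0) ⇒ d ≤ 0.
Put f(k) = c0: A·f(k+1) − B(k−1)·f(k) − C = -1; need -1 = 0 — inconsistent ⇒ no f, not summable.

No — key equation has no polynomial f.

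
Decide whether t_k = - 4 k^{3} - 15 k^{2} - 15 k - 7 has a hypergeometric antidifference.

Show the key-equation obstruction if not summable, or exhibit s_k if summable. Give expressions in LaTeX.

Ratio r(k) = (4*k**3 + 27*k**2 + 57*k + 41)/(4*k**3 + 15*k**2 + 15*k + 7).
Normal form (A,B,C) = (1, 1, k**3 + 15*k**2/4 + 15*k/4 + 7/4).
Need (1)·f(k+1) − (1)·f(k) = k**3 + 15*k**2/4 + 15*k/4 + 7/4.
From deg A=0, deg B=0, deg C=3: d=4.
Coefficient equations give f(k) = k*(k**3 + 3*k**2 + k + 2)/4.
So s_k = (B(k−1)f/C)·t_k = (k*(k**3 + 3*k**2 + k + 2)/(4*k**3 + 15*k**2 + 15*k + 7))·t_k = k*(-k**3 - 3*k**2 - k - 2).
Check: Δs_k = -4*k**3 - 15*k**2 - 15*k - 7. ✓

Yes. s_k = k \left(- k^{3} - 3 k^{2} - k - 2\right).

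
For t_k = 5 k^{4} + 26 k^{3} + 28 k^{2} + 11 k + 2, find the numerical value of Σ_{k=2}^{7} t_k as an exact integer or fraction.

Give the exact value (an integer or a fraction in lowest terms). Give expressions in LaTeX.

Σ = 47934

r(k) = (5*k**4 + 46*k**3 + 136*k**2 + 165*k + 72)/(5*k**4 + 26*k**3 + 28*k**2 + 11*k + 2) after simplifying.
Gosper form: A/B · C(k+1)/C(k) with A=1, B=1, C=k**4 + 26*k**3/5 + 28*k**2/5 + 11*k/5 + 2/5.
f must satisfy (1)·f(k+1) − (1)·f(k) = k**4 + 26*k**3/5 + 28*k**2/5 + 11*k/5 + 2/5.
Bound: deg f ≤ 5.
Match coefficients ⇒ f(k) = k*(k**4 + 4*k**3 - 2*k**2 - 2*k + 1)/5.
Then R = B(k−1)f/C = k*(k**4 + 4*k**3 - 2*k**2 - 2*k + 1)/(5*k**4 + 26*k**3 + 28*k**2 + 11*k + 2), so s_k = R(k)·t_k = k*(k**4 + 4*k**3 - 2*k**2 - 2*k + 1).
Δs = 5*k**4 + 26*k**3 + 28*k**2 + 11*k + 2, as required.
Telescoping: Σ = s_(8) − s_(2) = 48008 − (74) = 47934.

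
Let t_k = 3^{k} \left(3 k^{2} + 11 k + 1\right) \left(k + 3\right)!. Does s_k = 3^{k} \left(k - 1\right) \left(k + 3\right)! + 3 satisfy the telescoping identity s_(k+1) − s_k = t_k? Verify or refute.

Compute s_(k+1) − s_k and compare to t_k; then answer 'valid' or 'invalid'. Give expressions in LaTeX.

valid (s_(k+1) − s_k reduces to t_k)

s_(k+1) = 3**(k + 1)*k*factorial(k + 4) + 3
s_(k+1) − s_k = 3**k*(3*k**2 + 11*k + 1)*factorial(k + 3)
(s_(k+1) − s_k) − t_k = 0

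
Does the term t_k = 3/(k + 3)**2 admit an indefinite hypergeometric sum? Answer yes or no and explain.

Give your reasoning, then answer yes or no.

No; the coefficient equations for f are inconsistent.

Compute t_(k+1)/t_k: get (k + 3)**2/(k + 4)**2.
So A=k**2 + 6*k + 9 and B=k**2 + 8*k + 16, with C=1.
Key eq: (k**2 + 6*k + 9)·f(k+1) = (k**2 + 6*k + 9)·f(k) + (1).
deg f ≤ 0 (via 2,2,0).
Generic f = c0 gives residual -1; -1 = 0 cannot hold, so t_k is not Gosper-summable.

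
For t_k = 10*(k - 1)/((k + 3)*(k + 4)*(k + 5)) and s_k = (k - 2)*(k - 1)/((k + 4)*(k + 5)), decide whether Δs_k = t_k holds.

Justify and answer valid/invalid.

Invalid: residual 2*(k**2 - 13*k + 12)/(k**4 + 18*k**3 + 119*k**2 + 342*k + 360) ≠ 0.

s_(k+1) = k*(k - 1)/((k + 5)*(k + 6))
s_(k+1) − s_k = 12*(k - 1)/(k**3 + 15*k**2 + 74*k + 120)
(s_(k+1) − s_k) − t_k = 2*(k**2 - 13*k + 12)/(k**4 + 18*k**3 + 119*k**2 + 342*k + 360)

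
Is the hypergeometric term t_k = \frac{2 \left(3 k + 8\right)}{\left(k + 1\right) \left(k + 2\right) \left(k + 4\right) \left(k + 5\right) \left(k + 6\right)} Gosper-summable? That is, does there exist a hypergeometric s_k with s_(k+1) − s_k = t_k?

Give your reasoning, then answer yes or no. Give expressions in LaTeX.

Yes. s_k = \frac{k \left(k^{2} + 10 k + 29\right)}{10 \left(k^{3} + 10 k^{2} + 29 k + 20\right)}.

r(k) = (k + 1)*(k + 4)*(3*k + 11)/((k + 3)*(k + 7)*(3*k + 8)) after simplifying.
A = k + 1, B = k + 7, C = k**2 + 17*k/3 + 8.
Key eq: (k + 1)·f(k+1) = (k + 6)·f(k) + (k**2 + 17*k/3 + 8).
deg f ≤ 5 (via 1,1,2).
A polynomial solution: f(k) = k*(k + 2)*(k + 3)*(k**2 + 10*k + 29)/60.
So s_k = (B(k−1)f/C)·t_k = (k*(k + 2)*(k + 6)*(k**2 + 10*k + 29)/(20*(3*k + 8)))·t_k = k*(k**2 + 10*k + 29)/(10*(k**3 + 10*k**2 + 29*k + 20)).
Verify: 2*(3*k + 8)/(k**5 + 18*k**4 + 121*k**3 + 372*k**2 + 508*k + 240) matches t_k.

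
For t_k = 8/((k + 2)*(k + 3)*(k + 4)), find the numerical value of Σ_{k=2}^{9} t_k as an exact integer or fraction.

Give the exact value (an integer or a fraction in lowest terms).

Σ = 34/195

Compute t_(k+1)/t_k: get (k + 2)/(k + 5).
Factor: A=k + 2; B=k + 5; C=1.
Need (k + 2)·f(k+1) − (k + 4)·f(k) = 1.
deg f ≤ 2 (via 1,1,0).
Match coefficients ⇒ f(k) = k*(k + 5)/12.
Certificate R = B(k−1)f/C = k*(k + 4)*(k + 5)/12 gives s_k = 2*k*(k + 5)/(3*(k + 2)*(k + 3)).
Verify: 8/(k**3 + 9*k**2 + 26*k + 24) matches t_k.
Sum = s_(10) − s_(2); s_(10) = 25/39, s_(2) = 7/15 ⇒ 34/195.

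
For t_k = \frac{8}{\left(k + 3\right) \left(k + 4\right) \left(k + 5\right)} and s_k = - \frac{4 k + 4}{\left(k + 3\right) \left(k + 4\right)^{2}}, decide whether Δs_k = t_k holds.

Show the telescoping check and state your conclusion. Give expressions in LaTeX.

s_(k+1) = 4*(-k - 2)/((k + 4)*(k + 5)**2)
s_(k+1) − s_k = 4*(2*k**2 + 9*k + 1)/(k**5 + 21*k**4 + 175*k**3 + 723*k**2 + 1480*k + 1200)
(s_(k+1) − s_k) − t_k = 12*(-3*k - 13)/(k**5 + 21*k**4 + 175*k**3 + 723*k**2 + 1480*k + 1200)

Invalid: residual \frac{12 \left(- 3 k - 13\right)}{k^{5} + 21 k^{4} + 175 k^{3} + 723 k^{2} + 1480 k + 1200} ≠ 0.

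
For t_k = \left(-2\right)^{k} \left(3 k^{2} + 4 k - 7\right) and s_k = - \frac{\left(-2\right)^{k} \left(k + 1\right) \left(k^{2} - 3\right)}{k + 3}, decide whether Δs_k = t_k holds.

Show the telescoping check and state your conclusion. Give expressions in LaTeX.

s_(k+1) = 2*(-2)**k*(k + 2)*((k + 1)**2 - 3)/(k + 4)
s_(k+1) − s_k = (-2)**k*(3*k**4 + 19*k**3 + 29*k**2 - 11*k - 36)/(k**2 + 7*k + 12)
(s_(k+1) − s_k) − t_k = (-2)**(k + 1)*(3*k**3 + 14*k**2 + 5*k - 24)/(k**2 + 7*k + 12)

Invalid: residual \frac{\left(-2\right)^{k + 1} \left(3 k^{3} + 14 k^{2} + 5 k - 24\right)}{k^{2} + 7 k + 12} ≠ 0.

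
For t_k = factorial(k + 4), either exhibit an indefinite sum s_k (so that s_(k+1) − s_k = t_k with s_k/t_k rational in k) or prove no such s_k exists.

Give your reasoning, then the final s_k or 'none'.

not Gosper-summable; s_k does not exist

The ratio is k + 5.
Normal form (A,B,C) = (k + 5, 1, 1).
Key eq: (k + 5)·f(k+1) = (1)·f(k) + (1).
Degrees (1,0,0) ⇒ d ≤ -1.
Bound -1 < 0, so the key equation has no polynomial solution.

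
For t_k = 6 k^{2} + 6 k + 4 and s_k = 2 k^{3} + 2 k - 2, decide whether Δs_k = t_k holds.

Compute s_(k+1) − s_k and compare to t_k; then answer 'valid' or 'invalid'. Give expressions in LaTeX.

Valid: the claim telescopes to t_k.

s_(k+1) = 2*k + 2*(k + 1)**3
s_(k+1) − s_k = 6*k**2 + 6*k + 4
(s_(k+1) − s_k) − t_k = 0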